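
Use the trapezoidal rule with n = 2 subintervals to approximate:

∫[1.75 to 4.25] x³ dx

f(x) = x³
a = 1.75, b = 4.25, n = 2
h = (b - a)/n = 1.250000

Trapezoidal rule: (h/2)[f(x₀) + 2f(x₁) + 2f(x₂) + ... + f(xₙ)]

x_0 = 1.7500, f(x_0) = 5.359375, coefficient = 1
x_1 = 3.0000, f(x_1) = 27.000000, coefficient = 2
x_2 = 4.2500, f(x_2) = 76.765625, coefficient = 1

I ≈ (1.250000/2) × 136.125000 = 85.078125
Exact value: 79.218750
Error: 5.859375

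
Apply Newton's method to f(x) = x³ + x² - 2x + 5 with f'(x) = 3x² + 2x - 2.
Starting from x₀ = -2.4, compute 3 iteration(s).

f(x) = x³ + x² - 2x + 5
f'(x) = 3x² + 2x - 2
x₀ = -2.4

Newton-Raphson formula: x_{n+1} = x_n - f(x_n)/f'(x_n)

Iteration 1:
  f(-2.400000) = 1.736000
  f'(-2.400000) = 10.480000
  x_1 = -2.400000 - 1.736000/10.480000 = -2.565649
Iteration 2:
  f(-2.565649) = -0.174670
  f'(-2.565649) = 12.616364
  x_2 = -2.565649 - (-0.174670)/12.616364 = -2.551804
Iteration 3:
  f(-2.551804) = -0.001281
  f'(-2.551804) = 12.431504
  x_3 = -2.551804 - (-0.001281)/12.431504 = -2.551701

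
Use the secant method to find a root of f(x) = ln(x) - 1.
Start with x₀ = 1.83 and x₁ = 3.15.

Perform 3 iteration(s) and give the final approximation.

f(x) = ln(x) - 1
x₀ = 1.83, x₁ = 3.15

Secant formula: x_{n+1} = x_n - f(x_n)(x_n - x_{n-1})/(f(x_n) - f(x_{n-1}))

Iteration 1:
  f(1.830000) = -0.395684
  f(3.150000) = 0.147402
  x_2 = 3.150000 - 0.147402×(3.150000 - 1.830000)/(0.147402 - (-0.395684))
       = 2.791731
Iteration 2:
  f(3.150000) = 0.147402
  f(2.791731) = 0.026662
  x_3 = 2.791731 - 0.026662×(2.791731 - 3.150000)/(0.026662 - 0.147402)
       = 2.712618
Iteration 3:
  f(2.791731) = 0.026662
  f(2.712618) = -0.002086
  x_4 = 2.712618 - (-0.002086)×(2.712618 - 2.791731)/(-0.002086 - 0.026662)
       = 2.718358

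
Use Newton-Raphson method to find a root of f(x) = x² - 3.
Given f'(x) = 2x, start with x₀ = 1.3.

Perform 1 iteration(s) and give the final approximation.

f(x) = x² - 3
f'(x) = 2x
x₀ = 1.3

Newton-Raphson formula: x_{n+1} = x_n - f(x_n)/f'(x_n)

Iteration 1:
  f(1.300000) = -1.310000
  f'(1.300000) = 2.600000
  x_1 = 1.300000 - (-1.310000)/2.600000 = 1.803846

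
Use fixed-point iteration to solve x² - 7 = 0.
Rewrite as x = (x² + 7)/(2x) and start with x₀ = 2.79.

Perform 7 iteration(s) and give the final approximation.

Equation: x² - 7 = 0
Fixed-point form: x = (x² + 7)/(2x)
x₀ = 2.79

x_1 = g(2.790000) = 2.649480
x_2 = g(2.649480) = 2.645754
x_3 = g(2.645754) = 2.645751
x_4 = g(2.645751) = 2.645751
x_5 = g(2.645751) = 2.645751
x_6 = g(2.645751) = 2.645751
x_7 = g(2.645751) = 2.645751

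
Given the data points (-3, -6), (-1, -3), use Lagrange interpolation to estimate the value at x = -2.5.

Lagrange interpolation formula:
P(x) = Σ yᵢ × Lᵢ(x)
where Lᵢ(x) = Π_{j≠i} (x - xⱼ)/(xᵢ - xⱼ)

L_0(-2.5) = (-2.5 - (-1))/(-3 - (-1)) = 0.750000
L_1(-2.5) = (-2.5 - (-3))/(-1 - (-3)) = 0.250000

P(-2.5) = (-6)×L_0(-2.5) + (-3)×L_1(-2.5)
P(-2.5) = -5.250000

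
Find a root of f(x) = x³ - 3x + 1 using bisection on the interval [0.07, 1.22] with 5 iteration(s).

f(x) = x³ - 3x + 1
Initial interval: [0.07, 1.22]

Iteration 1:
  c_1 = (0.070000 + 1.220000)/2 = 0.645000
  f(c_1) = f(0.645000) = -0.666664
  f(a) × f(c) < 0, new interval: [0.070000, 0.645000]
Iteration 2:
  c_2 = (0.070000 + 0.645000)/2 = 0.357500
  f(c_2) = f(0.357500) = -0.026809
  f(a) × f(c) < 0, new interval: [0.070000, 0.357500]
Iteration 3:
  c_3 = (0.070000 + 0.357500)/2 = 0.213750
  f(c_3) = f(0.213750) = 0.368516
  f(a) × f(c) ≥ 0, new interval: [0.213750, 0.357500]
Iteration 4:
  c_4 = (0.213750 + 0.357500)/2 = 0.285625
  f(c_4) = f(0.285625) = 0.166427
  f(a) × f(c) ≥ 0, new interval: [0.285625, 0.357500]
Iteration 5:
  c_5 = (0.285625 + 0.357500)/2 = 0.321563
  f(c_5) = f(0.321563) = 0.068563
  f(a) × f(c) ≥ 0, new interval: [0.321563, 0.357500]

After 5 iteration(s), the approximation is c_5 = 0.321563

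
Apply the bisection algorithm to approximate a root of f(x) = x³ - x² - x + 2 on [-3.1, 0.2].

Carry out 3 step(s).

f(x) = x³ - x² - x + 2
Initial interval: [-3.1, 0.2]

Iteration 1:
  c_1 = (-3.100000 + 0.200000)/2 = -1.450000
  f(c_1) = f(-1.450000) = -1.701125
  f(a) × f(c) ≥ 0, new interval: [-1.450000, 0.200000]
Iteration 2:
  c_2 = (-1.450000 + 0.200000)/2 = -0.625000
  f(c_2) = f(-0.625000) = 1.990234
  f(a) × f(c) < 0, new interval: [-1.450000, -0.625000]
Iteration 3:
  c_3 = (-1.450000 + (-0.625000))/2 = -1.037500
  f(c_3) = f(-1.037500) = 0.844322
  f(a) × f(c) < 0, new interval: [-1.450000, -1.037500]

After 3 iteration(s), the approximation is c_3 = -1.037500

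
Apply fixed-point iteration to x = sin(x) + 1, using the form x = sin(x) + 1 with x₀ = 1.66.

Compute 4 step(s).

Equation: x = sin(x) + 1
Fixed-point form: x = sin(x) + 1
x₀ = 1.66

x_1 = g(1.660000) = 1.996024
x_2 = g(1.996024) = 1.910945
x_3 = g(1.910945) = 1.942705
x_4 = g(1.942705) = 1.931635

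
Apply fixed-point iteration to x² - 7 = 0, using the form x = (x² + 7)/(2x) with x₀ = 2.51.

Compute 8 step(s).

Equation: x² - 7 = 0
Fixed-point form: x = (x² + 7)/(2x)
x₀ = 2.51

x_1 = g(2.510000) = 2.649422
x_2 = g(2.649422) = 2.645754
x_3 = g(2.645754) = 2.645751
x_4 = g(2.645751) = 2.645751
x_5 = g(2.645751) = 2.645751
x_6 = g(2.645751) = 2.645751
x_7 = g(2.645751) = 2.645751
x_8 = g(2.645751) = 2.645751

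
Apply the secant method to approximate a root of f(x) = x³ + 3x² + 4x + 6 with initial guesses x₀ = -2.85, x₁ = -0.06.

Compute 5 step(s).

f(x) = x³ + 3x² + 4x + 6
x₀ = -2.85, x₁ = -0.06

Secant formula: x_{n+1} = x_n - f(x_n)(x_n - x_{n-1})/(f(x_n) - f(x_{n-1}))

Iteration 1:
  f(-2.850000) = -4.181625
  f(-0.060000) = 5.770584
  x_2 = -0.060000 - 5.770584×(-0.060000 - (-2.850000))/(5.770584 - (-4.181625))
       = -1.677724
Iteration 2:
  f(-0.060000) = 5.770584
  f(-1.677724) = 3.010990
  x_3 = -1.677724 - 3.010990×(-1.677724 - (-0.060000))/(3.010990 - 5.770584)
       = -3.442822
Iteration 3:
  f(-1.677724) = 3.010990
  f(-3.442822) = -13.020060
  x_4 = -3.442822 - (-13.020060)×(-3.442822 - (-1.677724))/(-13.020060 - 3.010990)
       = -2.009249
Iteration 4:
  f(-3.442822) = -13.020060
  f(-2.009249) = 1.962746
  x_5 = -2.009249 - 1.962746×(-2.009249 - (-3.442822))/(1.962746 - (-13.020060))
       = -2.197047
Iteration 5:
  f(-2.009249) = 1.962746
  f(-2.197047) = 1.087679
  x_6 = -2.197047 - 1.087679×(-2.197047 - (-2.009249))/(1.087679 - 1.962746)
       = -2.430473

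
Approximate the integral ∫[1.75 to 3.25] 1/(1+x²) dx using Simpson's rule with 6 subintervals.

f(x) = 1/(1+x²)
a = 1.75, b = 3.25, n = 6
h = (b - a)/n = 0.250000

Simpson's rule: (h/3)[f(x₀) + 4f(x₁) + 2f(x₂) + ... + f(xₙ)]

x_0 = 1.7500, f(x_0) = 0.246154, coefficient = 1
x_1 = 2.0000, f(x_1) = 0.200000, coefficient = 4
x_2 = 2.2500, f(x_2) = 0.164948, coefficient = 2
x_3 = 2.5000, f(x_3) = 0.137931, coefficient = 4
x_4 = 2.7500, f(x_4) = 0.116788, coefficient = 2
x_5 = 3.0000, f(x_5) = 0.100000, coefficient = 4
x_6 = 3.2500, f(x_6) = 0.086486, coefficient = 1

I ≈ (0.250000/3) × 2.647838 = 0.220653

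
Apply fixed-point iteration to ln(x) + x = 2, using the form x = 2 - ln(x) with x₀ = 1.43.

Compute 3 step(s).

Equation: ln(x) + x = 2
Fixed-point form: x = 2 - ln(x)
x₀ = 1.43

x_1 = g(1.430000) = 1.642326
x_2 = g(1.642326) = 1.503887
x_3 = g(1.503887) = 1.591947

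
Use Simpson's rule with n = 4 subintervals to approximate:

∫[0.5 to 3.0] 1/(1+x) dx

f(x) = 1/(1+x)
a = 0.5, b = 3.0, n = 4
h = (b - a)/n = 0.625000

Simpson's rule: (h/3)[f(x₀) + 4f(x₁) + 2f(x₂) + ... + f(xₙ)]

x_0 = 0.5000, f(x_0) = 0.666667, coefficient = 1
x_1 = 1.1250, f(x_1) = 0.470588, coefficient = 4
x_2 = 1.7500, f(x_2) = 0.363636, coefficient = 2
x_3 = 2.3750, f(x_3) = 0.296296, coefficient = 4
x_4 = 3.0000, f(x_4) = 0.250000, coefficient = 1

I ≈ (0.625000/3) × 4.711478 = 0.981558
Exact value: 0.980829
Error: 0.000729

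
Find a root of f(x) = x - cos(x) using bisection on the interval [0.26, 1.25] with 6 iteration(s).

f(x) = x - cos(x)
Initial interval: [0.26, 1.25]

Iteration 1:
  c_1 = (0.260000 + 1.250000)/2 = 0.755000
  f(c_1) = f(0.755000) = 0.026728
  f(a) × f(c) < 0, new interval: [0.260000, 0.755000]
Iteration 2:
  c_2 = (0.260000 + 0.755000)/2 = 0.507500
  f(c_2) = f(0.507500) = -0.366462
  f(a) × f(c) ≥ 0, new interval: [0.507500, 0.755000]
Iteration 3:
  c_3 = (0.507500 + 0.755000)/2 = 0.631250
  f(c_3) = f(0.631250) = -0.176040
  f(a) × f(c) ≥ 0, new interval: [0.631250, 0.755000]
Iteration 4:
  c_4 = (0.631250 + 0.755000)/2 = 0.693125
  f(c_4) = f(0.693125) = -0.076128
  f(a) × f(c) ≥ 0, new interval: [0.693125, 0.755000]
Iteration 5:
  c_5 = (0.693125 + 0.755000)/2 = 0.724063
  f(c_5) = f(0.724063) = -0.025058
  f(a) × f(c) ≥ 0, new interval: [0.724063, 0.755000]
Iteration 6:
  c_6 = (0.724063 + 0.755000)/2 = 0.739531
  f(c_6) = f(0.739531) = 0.000747
  f(a) × f(c) < 0, new interval: [0.724063, 0.739531]

After 6 iteration(s), the approximation is c_6 = 0.739531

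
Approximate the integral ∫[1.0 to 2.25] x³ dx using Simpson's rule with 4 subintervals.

f(x) = x³
a = 1.0, b = 2.25, n = 4
h = (b - a)/n = 0.312500

Simpson's rule: (h/3)[f(x₀) + 4f(x₁) + 2f(x₂) + ... + f(xₙ)]

x_0 = 1.0000, f(x_0) = 1.000000, coefficient = 1
x_1 = 1.3125, f(x_1) = 2.260986, coefficient = 4
x_2 = 1.6250, f(x_2) = 4.291016, coefficient = 2
x_3 = 1.9375, f(x_3) = 7.273193, coefficient = 4
x_4 = 2.2500, f(x_4) = 11.390625, coefficient = 1

I ≈ (0.312500/3) × 59.109375 = 6.157227
Exact value: 6.157227
Error: 0.000000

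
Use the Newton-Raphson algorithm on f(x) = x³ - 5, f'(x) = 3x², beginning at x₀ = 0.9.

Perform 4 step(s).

f(x) = x³ - 5
f'(x) = 3x²
x₀ = 0.9

Newton-Raphson formula: x_{n+1} = x_n - f(x_n)/f'(x_n)

Iteration 1:
  f(0.900000) = -4.271000
  f'(0.900000) = 2.430000
  x_1 = 0.900000 - (-4.271000)/2.430000 = 2.657613
Iteration 2:
  f(2.657613) = 13.770477
  f'(2.657613) = 21.188723
  x_2 = 2.657613 - 13.770477/21.188723 = 2.007717
Iteration 3:
  f(2.007717) = 3.092958
  f'(2.007717) = 12.092779
  x_3 = 2.007717 - 3.092958/12.092779 = 1.751948
Iteration 4:
  f(1.751948) = 0.377289
  f'(1.751948) = 9.207962
  x_4 = 1.751948 - 0.377289/9.207962 = 1.710973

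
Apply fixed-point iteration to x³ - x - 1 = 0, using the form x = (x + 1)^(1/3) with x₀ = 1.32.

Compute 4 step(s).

Equation: x³ - x - 1 = 0
Fixed-point form: x = (x + 1)^(1/3)
x₀ = 1.32

x_1 = g(1.320000) = 1.323821
x_2 = g(1.323821) = 1.324548
x_3 = g(1.324548) = 1.324686
x_4 = g(1.324686) = 1.324712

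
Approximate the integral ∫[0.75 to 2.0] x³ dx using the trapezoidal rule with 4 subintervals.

f(x) = x³
a = 0.75, b = 2.0, n = 4
h = (b - a)/n = 0.312500

Trapezoidal rule: (h/2)[f(x₀) + 2f(x₁) + 2f(x₂) + ... + f(xₙ)]

x_0 = 0.7500, f(x_0) = 0.421875, coefficient = 1
x_1 = 1.0625, f(x_1) = 1.199463, coefficient = 2
x_2 = 1.3750, f(x_2) = 2.599609, coefficient = 2
x_3 = 1.6875, f(x_3) = 4.805420, coefficient = 2
x_4 = 2.0000, f(x_4) = 8.000000, coefficient = 1

I ≈ (0.312500/2) × 25.630859 = 4.004822
Exact value: 3.920898
Error: 0.083923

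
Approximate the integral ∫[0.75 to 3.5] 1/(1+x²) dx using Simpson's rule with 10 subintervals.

f(x) = 1/(1+x²)
a = 0.75, b = 3.5, n = 10
h = (b - a)/n = 0.275000

Simpson's rule: (h/3)[f(x₀) + 4f(x₁) + 2f(x₂) + ... + f(xₙ)]

x_0 = 0.7500, f(x_0) = 0.640000, coefficient = 1
x_1 = 1.0250, f(x_1) = 0.487656, coefficient = 4
x_2 = 1.3000, f(x_2) = 0.371747, coefficient = 2
x_3 = 1.5750, f(x_3) = 0.287305, coefficient = 4
x_4 = 1.8500, f(x_4) = 0.226116, coefficient = 2
x_5 = 2.1250, f(x_5) = 0.181303, coefficient = 4
x_6 = 2.4000, f(x_6) = 0.147929, coefficient = 2
x_7 = 2.6750, f(x_7) = 0.122615, coefficient = 4
x_8 = 2.9500, f(x_8) = 0.103066, coefficient = 2
x_9 = 3.2250, f(x_9) = 0.087714, coefficient = 4
x_10 = 3.5000, f(x_10) = 0.075472, coefficient = 1

I ≈ (0.275000/3) × 7.079563 = 0.648960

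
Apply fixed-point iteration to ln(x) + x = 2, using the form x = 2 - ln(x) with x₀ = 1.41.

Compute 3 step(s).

Equation: ln(x) + x = 2
Fixed-point form: x = 2 - ln(x)
x₀ = 1.41

x_1 = g(1.410000) = 1.656410
x_2 = g(1.656410) = 1.495347
x_3 = g(1.495347) = 1.597642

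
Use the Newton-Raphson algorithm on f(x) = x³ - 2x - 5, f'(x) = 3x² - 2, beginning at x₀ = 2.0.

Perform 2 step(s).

f(x) = x³ - 2x - 5
f'(x) = 3x² - 2
x₀ = 2.0

Newton-Raphson formula: x_{n+1} = x_n - f(x_n)/f'(x_n)

Iteration 1:
  f(2.000000) = -1.000000
  f'(2.000000) = 10.000000
  x_1 = 2.000000 - (-1.000000)/10.000000 = 2.100000
Iteration 2:
  f(2.100000) = 0.061000
  f'(2.100000) = 11.230000
  x_2 = 2.100000 - 0.061000/11.230000 = 2.094568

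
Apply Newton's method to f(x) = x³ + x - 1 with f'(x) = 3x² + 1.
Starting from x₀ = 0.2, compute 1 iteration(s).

f(x) = x³ + x - 1
f'(x) = 3x² + 1
x₀ = 0.2

Newton-Raphson formula: x_{n+1} = x_n - f(x_n)/f'(x_n)

Iteration 1:
  f(0.200000) = -0.792000
  f'(0.200000) = 1.120000
  x_1 = 0.200000 - (-0.792000)/1.120000 = 0.907143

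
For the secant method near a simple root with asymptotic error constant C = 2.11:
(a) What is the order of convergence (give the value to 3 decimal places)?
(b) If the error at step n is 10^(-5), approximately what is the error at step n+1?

(a) Secant method has superlinear convergence with order φ = (1+√5)/2 ≈ 1.618.
    This means |e_{n+1}| ≈ C|e_n|^1.618.

(b) With |e_n| = 10^(-5) and C = 2.11:
    |e_{n+1}| ≈ 2.11 × (10^(-5))^1.618 = 2.11 × 10^(-8.09)

(a) ≈ 1.618 (golden ratio); (b) |e_{n+1}| ≈ 1.714e-08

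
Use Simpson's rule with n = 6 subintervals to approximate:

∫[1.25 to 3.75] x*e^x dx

f(x) = x*e^x
a = 1.25, b = 3.75, n = 6
h = (b - a)/n = 0.416667

Simpson's rule: (h/3)[f(x₀) + 4f(x₁) + 2f(x₂) + ... + f(xₙ)]

x_0 = 1.2500, f(x_0) = 4.362929, coefficient = 1
x_1 = 1.6667, f(x_1) = 8.824150, coefficient = 4
x_2 = 2.0833, f(x_2) = 16.731656, coefficient = 2
x_3 = 2.5000, f(x_3) = 30.456235, coefficient = 4
x_4 = 2.9167, f(x_4) = 53.898793, coefficient = 2
x_5 = 3.3333, f(x_5) = 93.438750, coefficient = 4
x_6 = 3.7500, f(x_6) = 159.454058, coefficient = 1

I ≈ (0.416667/3) × 835.954423 = 116.104781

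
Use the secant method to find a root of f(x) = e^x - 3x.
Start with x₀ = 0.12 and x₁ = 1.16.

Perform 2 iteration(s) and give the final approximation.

f(x) = e^x - 3x
x₀ = 0.12, x₁ = 1.16

Secant formula: x_{n+1} = x_n - f(x_n)(x_n - x_{n-1})/(f(x_n) - f(x_{n-1}))

Iteration 1:
  f(0.120000) = 0.767497
  f(1.160000) = -0.290067
  x_2 = 1.160000 - (-0.290067)×(1.160000 - 0.120000)/(-0.290067 - 0.767497)
       = 0.874751
Iteration 2:
  f(1.160000) = -0.290067
  f(0.874751) = -0.225975
  x_3 = 0.874751 - (-0.225975)×(0.874751 - 1.160000)/(-0.225975 - (-0.290067))
       = -0.130978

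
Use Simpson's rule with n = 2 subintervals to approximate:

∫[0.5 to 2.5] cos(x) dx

f(x) = cos(x)
a = 0.5, b = 2.5, n = 2
h = (b - a)/n = 1.000000

Simpson's rule: (h/3)[f(x₀) + 4f(x₁) + 2f(x₂) + ... + f(xₙ)]

x_0 = 0.5000, f(x_0) = 0.877583, coefficient = 1
x_1 = 1.5000, f(x_1) = 0.070737, coefficient = 4
x_2 = 2.5000, f(x_2) = -0.801144, coefficient = 1

I ≈ (1.000000/3) × 0.359388 = 0.119796
Exact value: 0.119047
Error: 0.000749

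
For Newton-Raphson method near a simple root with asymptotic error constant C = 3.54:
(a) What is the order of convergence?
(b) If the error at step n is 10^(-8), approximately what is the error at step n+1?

(a) Newton-Raphson has quadratic (order 2) convergence near simple roots.
    This means |e_{n+1}| ≈ C|e_n|².

(b) With |e_n| = 10^(-8) and C = 3.54:
    |e_{n+1}| ≈ 3.54 × (10^(-8))² = 3.54 × 10^(-16)

(a) 2 (quadratic); (b) |e_{n+1}| ≈ 3.540e-16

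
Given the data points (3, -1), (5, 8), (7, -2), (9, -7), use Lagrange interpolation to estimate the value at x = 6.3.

Lagrange interpolation formula:
P(x) = Σ yᵢ × Lᵢ(x)
where Lᵢ(x) = Π_{j≠i} (x - xⱼ)/(xᵢ - xⱼ)

L_0(6.3) = (6.3 - 5)/(3 - 5) × (6.3 - 7)/(3 - 7) × (6.3 - 9)/(3 - 9) = -0.051188
L_1(6.3) = (6.3 - 3)/(5 - 3) × (6.3 - 7)/(5 - 7) × (6.3 - 9)/(5 - 9) = 0.389813
L_2(6.3) = (6.3 - 3)/(7 - 3) × (6.3 - 5)/(7 - 5) × (6.3 - 9)/(7 - 9) = 0.723937
L_3(6.3) = (6.3 - 3)/(9 - 3) × (6.3 - 5)/(9 - 5) × (6.3 - 7)/(9 - 7) = -0.062563

P(6.3) = (-1)×L_0(6.3) + 8×L_1(6.3) + (-2)×L_2(6.3) + (-7)×L_3(6.3)
P(6.3) = 2.159750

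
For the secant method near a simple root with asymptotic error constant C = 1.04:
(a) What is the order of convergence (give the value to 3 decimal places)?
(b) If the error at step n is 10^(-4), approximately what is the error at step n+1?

(a) Secant method has superlinear convergence with order φ = (1+√5)/2 ≈ 1.618.
    This means |e_{n+1}| ≈ C|e_n|^1.618.

(b) With |e_n| = 10^(-4) and C = 1.04:
    |e_{n+1}| ≈ 1.04 × (10^(-4))^1.618 = 1.04 × 10^(-6.47)

(a) ≈ 1.618 (golden ratio); (b) |e_{n+1}| ≈ 3.507e-07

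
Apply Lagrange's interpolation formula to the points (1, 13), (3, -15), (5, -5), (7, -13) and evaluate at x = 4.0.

Lagrange interpolation formula:
P(x) = Σ yᵢ × Lᵢ(x)
where Lᵢ(x) = Π_{j≠i} (x - xⱼ)/(xᵢ - xⱼ)

L_0(4.0) = (4.0 - 3)/(1 - 3) × (4.0 - 5)/(1 - 5) × (4.0 - 7)/(1 - 7) = -0.062500
L_1(4.0) = (4.0 - 1)/(3 - 1) × (4.0 - 5)/(3 - 5) × (4.0 - 7)/(3 - 7) = 0.562500
L_2(4.0) = (4.0 - 1)/(5 - 1) × (4.0 - 3)/(5 - 3) × (4.0 - 7)/(5 - 7) = 0.562500
L_3(4.0) = (4.0 - 1)/(7 - 1) × (4.0 - 3)/(7 - 3) × (4.0 - 5)/(7 - 5) = -0.062500

P(4.0) = 13×L_0(4.0) + (-15)×L_1(4.0) + (-5)×L_2(4.0) + (-13)×L_3(4.0)
P(4.0) = -11.250000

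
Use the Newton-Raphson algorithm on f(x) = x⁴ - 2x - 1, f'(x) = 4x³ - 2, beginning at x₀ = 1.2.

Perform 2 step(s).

f(x) = x⁴ - 2x - 1
f'(x) = 4x³ - 2
x₀ = 1.2

Newton-Raphson formula: x_{n+1} = x_n - f(x_n)/f'(x_n)

Iteration 1:
  f(1.200000) = -1.326400
  f'(1.200000) = 4.912000
  x_1 = 1.200000 - (-1.326400)/4.912000 = 1.470033
Iteration 2:
  f(1.470033) = 0.729838
  f'(1.470033) = 10.706937
  x_2 = 1.470033 - 0.729838/10.706937 = 1.401868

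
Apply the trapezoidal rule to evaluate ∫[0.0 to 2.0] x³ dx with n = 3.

f(x) = x³
a = 0.0, b = 2.0, n = 3
h = (b - a)/n = 0.666667

Trapezoidal rule: (h/2)[f(x₀) + 2f(x₁) + 2f(x₂) + ... + f(xₙ)]

x_0 = 0.0000, f(x_0) = 0.000000, coefficient = 1
x_1 = 0.6667, f(x_1) = 0.296296, coefficient = 2
x_2 = 1.3333, f(x_2) = 2.370370, coefficient = 2
x_3 = 2.0000, f(x_3) = 8.000000, coefficient = 1

I ≈ (0.666667/2) × 13.333333 = 4.444444
Exact value: 4.000000
Error: 0.444444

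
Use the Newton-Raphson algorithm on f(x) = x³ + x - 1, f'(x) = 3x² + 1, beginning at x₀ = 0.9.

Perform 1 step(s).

f(x) = x³ + x - 1
f'(x) = 3x² + 1
x₀ = 0.9

Newton-Raphson formula: x_{n+1} = x_n - f(x_n)/f'(x_n)

Iteration 1:
  f(0.900000) = 0.629000
  f'(0.900000) = 3.430000
  x_1 = 0.900000 - 0.629000/3.430000 = 0.716618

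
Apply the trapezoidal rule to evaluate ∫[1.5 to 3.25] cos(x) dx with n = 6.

f(x) = cos(x)
a = 1.5, b = 3.25, n = 6
h = (b - a)/n = 0.291667

Trapezoidal rule: (h/2)[f(x₀) + 2f(x₁) + 2f(x₂) + ... + f(xₙ)]

x_0 = 1.5000, f(x_0) = 0.070737, coefficient = 1
x_1 = 1.7917, f(x_1) = -0.219079, coefficient = 2
x_2 = 2.0833, f(x_2) = -0.490390, coefficient = 2
x_3 = 2.3750, f(x_3) = -0.720278, coefficient = 2
x_4 = 2.6667, f(x_4) = -0.889327, coefficient = 2
x_5 = 2.9583, f(x_5) = -0.983255, coefficient = 2
x_6 = 3.2500, f(x_6) = -0.994130, coefficient = 1

I ≈ (0.291667/2) × -7.528050 = -1.097841
Exact value: -1.105690
Error: 0.007850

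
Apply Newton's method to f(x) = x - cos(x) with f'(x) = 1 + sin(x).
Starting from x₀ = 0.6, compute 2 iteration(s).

f(x) = x - cos(x)
f'(x) = 1 + sin(x)
x₀ = 0.6

Newton-Raphson formula: x_{n+1} = x_n - f(x_n)/f'(x_n)

Iteration 1:
  f(0.600000) = -0.225336
  f'(0.600000) = 1.564642
  x_1 = 0.600000 - (-0.225336)/1.564642 = 0.744017
Iteration 2:
  f(0.744017) = 0.008264
  f'(0.744017) = 1.677249
  x_2 = 0.744017 - 0.008264/1.677249 = 0.739090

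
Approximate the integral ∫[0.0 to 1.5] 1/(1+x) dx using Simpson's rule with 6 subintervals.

f(x) = 1/(1+x)
a = 0.0, b = 1.5, n = 6
h = (b - a)/n = 0.250000

Simpson's rule: (h/3)[f(x₀) + 4f(x₁) + 2f(x₂) + ... + f(xₙ)]

x_0 = 0.0000, f(x_0) = 1.000000, coefficient = 1
x_1 = 0.2500, f(x_1) = 0.800000, coefficient = 4
x_2 = 0.5000, f(x_2) = 0.666667, coefficient = 2
x_3 = 0.7500, f(x_3) = 0.571429, coefficient = 4
x_4 = 1.0000, f(x_4) = 0.500000, coefficient = 2
x_5 = 1.2500, f(x_5) = 0.444444, coefficient = 4
x_6 = 1.5000, f(x_6) = 0.400000, coefficient = 1

I ≈ (0.250000/3) × 10.996825 = 0.916402
Exact value: 0.916291
Error: 0.000111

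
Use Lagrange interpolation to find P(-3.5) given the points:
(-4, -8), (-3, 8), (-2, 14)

Lagrange interpolation formula:
P(x) = Σ yᵢ × Lᵢ(x)
where Lᵢ(x) = Π_{j≠i} (x - xⱼ)/(xᵢ - xⱼ)

L_0(-3.5) = (-3.5 - (-3))/(-4 - (-3)) × (-3.5 - (-2))/(-4 - (-2)) = 0.375000
L_1(-3.5) = (-3.5 - (-4))/(-3 - (-4)) × (-3.5 - (-2))/(-3 - (-2)) = 0.750000
L_2(-3.5) = (-3.5 - (-4))/(-2 - (-4)) × (-3.5 - (-3))/(-2 - (-3)) = -0.125000

P(-3.5) = (-8)×L_0(-3.5) + 8×L_1(-3.5) + 14×L_2(-3.5)
P(-3.5) = 1.250000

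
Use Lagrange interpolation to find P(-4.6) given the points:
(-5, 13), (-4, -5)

Lagrange interpolation formula:
P(x) = Σ yᵢ × Lᵢ(x)
where Lᵢ(x) = Π_{j≠i} (x - xⱼ)/(xᵢ - xⱼ)

L_0(-4.6) = (-4.6 - (-4))/(-5 - (-4)) = 0.600000
L_1(-4.6) = (-4.6 - (-5))/(-4 - (-5)) = 0.400000

P(-4.6) = 13×L_0(-4.6) + (-5)×L_1(-4.6)
P(-4.6) = 5.800000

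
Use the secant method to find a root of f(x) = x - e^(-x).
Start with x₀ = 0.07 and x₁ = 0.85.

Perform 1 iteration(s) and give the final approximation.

f(x) = x - e^(-x)
x₀ = 0.07, x₁ = 0.85

Secant formula: x_{n+1} = x_n - f(x_n)(x_n - x_{n-1})/(f(x_n) - f(x_{n-1}))

Iteration 1:
  f(0.070000) = -0.862394
  f(0.850000) = 0.422585
  x_2 = 0.850000 - 0.422585×(0.850000 - 0.070000)/(0.422585 - (-0.862394))
       = 0.593485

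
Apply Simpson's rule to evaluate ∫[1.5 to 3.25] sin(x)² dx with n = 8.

f(x) = sin(x)²
a = 1.5, b = 3.25, n = 8
h = (b - a)/n = 0.218750

Simpson's rule: (h/3)[f(x₀) + 4f(x₁) + 2f(x₂) + ... + f(xₙ)]

x_0 = 1.5000, f(x_0) = 0.994996, coefficient = 1
x_1 = 1.7188, f(x_1) = 0.978269, coefficient = 4
x_2 = 1.9375, f(x_2) = 0.871449, coefficient = 2
x_3 = 2.1562, f(x_3) = 0.694658, coefficient = 4
x_4 = 2.3750, f(x_4) = 0.481199, coefficient = 2
x_5 = 2.5938, f(x_5) = 0.271281, coefficient = 4
x_6 = 2.8125, f(x_6) = 0.104448, coefficient = 2
x_7 = 3.0312, f(x_7) = 0.012126, coefficient = 4
x_8 = 3.2500, f(x_8) = 0.011706, coefficient = 1

I ≈ (0.218750/3) × 11.746233 = 0.856496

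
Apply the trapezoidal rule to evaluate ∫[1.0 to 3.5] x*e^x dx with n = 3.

f(x) = x*e^x
a = 1.0, b = 3.5, n = 3
h = (b - a)/n = 0.833333

Trapezoidal rule: (h/2)[f(x₀) + 2f(x₁) + 2f(x₂) + ... + f(xₙ)]

x_0 = 1.0000, f(x_0) = 2.718282, coefficient = 1
x_1 = 1.8333, f(x_1) = 11.466952, coefficient = 2
x_2 = 2.6667, f(x_2) = 38.378443, coefficient = 2
x_3 = 3.5000, f(x_3) = 115.904082, coefficient = 1

I ≈ (0.833333/2) × 218.313153 = 90.963814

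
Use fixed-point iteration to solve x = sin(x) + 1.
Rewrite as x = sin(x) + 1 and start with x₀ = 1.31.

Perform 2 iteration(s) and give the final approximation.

Equation: x = sin(x) + 1
Fixed-point form: x = sin(x) + 1
x₀ = 1.31

x_1 = g(1.310000) = 1.966185
x_2 = g(1.966185) = 1.922847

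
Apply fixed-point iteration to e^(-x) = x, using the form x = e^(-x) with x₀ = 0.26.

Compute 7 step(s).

Equation: e^(-x) = x
Fixed-point form: x = e^(-x)
x₀ = 0.26

x_1 = g(0.260000) = 0.771052
x_2 = g(0.771052) = 0.462526
x_3 = g(0.462526) = 0.629691
x_4 = g(0.629691) = 0.532757
x_5 = g(0.532757) = 0.586985
x_6 = g(0.586985) = 0.556001
x_7 = g(0.556001) = 0.573498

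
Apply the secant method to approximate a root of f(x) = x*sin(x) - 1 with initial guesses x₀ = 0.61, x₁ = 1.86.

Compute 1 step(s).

f(x) = x*sin(x) - 1
x₀ = 0.61, x₁ = 1.86

Secant formula: x_{n+1} = x_n - f(x_n)(x_n - x_{n-1})/(f(x_n) - f(x_{n-1}))

Iteration 1:
  f(0.610000) = -0.650551
  f(1.860000) = 0.782757
  x_2 = 1.860000 - 0.782757×(1.860000 - 0.610000)/(0.782757 - (-0.650551))
       = 1.177351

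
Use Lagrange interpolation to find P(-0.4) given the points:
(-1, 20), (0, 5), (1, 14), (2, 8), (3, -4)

Lagrange interpolation formula:
P(x) = Σ yᵢ × Lᵢ(x)
where Lᵢ(x) = Π_{j≠i} (x - xⱼ)/(xᵢ - xⱼ)

L_0(-0.4) = (-0.4 - 0)/(-1 - 0) × (-0.4 - 1)/(-1 - 1) × (-0.4 - 2)/(-1 - 2) × (-0.4 - 3)/(-1 - 3) = 0.190400
L_1(-0.4) = (-0.4 - (-1))/(0 - (-1)) × (-0.4 - 1)/(0 - 1) × (-0.4 - 2)/(0 - 2) × (-0.4 - 3)/(0 - 3) = 1.142400
L_2(-0.4) = (-0.4 - (-1))/(1 - (-1)) × (-0.4 - 0)/(1 - 0) × (-0.4 - 2)/(1 - 2) × (-0.4 - 3)/(1 - 3) = -0.489600
L_3(-0.4) = (-0.4 - (-1))/(2 - (-1)) × (-0.4 - 0)/(2 - 0) × (-0.4 - 1)/(2 - 1) × (-0.4 - 3)/(2 - 3) = 0.190400
L_4(-0.4) = (-0.4 - (-1))/(3 - (-1)) × (-0.4 - 0)/(3 - 0) × (-0.4 - 1)/(3 - 1) × (-0.4 - 2)/(3 - 2) = -0.033600

P(-0.4) = 20×L_0(-0.4) + 5×L_1(-0.4) + 14×L_2(-0.4) + 8×L_3(-0.4) + (-4)×L_4(-0.4)
P(-0.4) = 4.323200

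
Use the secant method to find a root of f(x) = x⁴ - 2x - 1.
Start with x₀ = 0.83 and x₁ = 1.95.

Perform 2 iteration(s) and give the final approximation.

f(x) = x⁴ - 2x - 1
x₀ = 0.83, x₁ = 1.95

Secant formula: x_{n+1} = x_n - f(x_n)(x_n - x_{n-1})/(f(x_n) - f(x_{n-1}))

Iteration 1:
  f(0.830000) = -2.185417
  f(1.950000) = 9.559006
  x_2 = 1.950000 - 9.559006×(1.950000 - 0.830000)/(9.559006 - (-2.185417))
       = 1.038411
Iteration 2:
  f(1.950000) = 9.559006
  f(1.038411) = -1.914097
  x_3 = 1.038411 - (-1.914097)×(1.038411 - 1.950000)/(-1.914097 - 9.559006)
       = 1.190494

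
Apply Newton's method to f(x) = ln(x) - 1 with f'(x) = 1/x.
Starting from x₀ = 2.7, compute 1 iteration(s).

f(x) = ln(x) - 1
f'(x) = 1/x
x₀ = 2.7

Newton-Raphson formula: x_{n+1} = x_n - f(x_n)/f'(x_n)

Iteration 1:
  f(2.700000) = -0.006748
  f'(2.700000) = 0.370370
  x_1 = 2.700000 - (-0.006748)/0.370370 = 2.718220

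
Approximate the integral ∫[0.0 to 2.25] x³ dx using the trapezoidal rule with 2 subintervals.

f(x) = x³
a = 0.0, b = 2.25, n = 2
h = (b - a)/n = 1.125000

Trapezoidal rule: (h/2)[f(x₀) + 2f(x₁) + 2f(x₂) + ... + f(xₙ)]

x_0 = 0.0000, f(x_0) = 0.000000, coefficient = 1
x_1 = 1.1250, f(x_1) = 1.423828, coefficient = 2
x_2 = 2.2500, f(x_2) = 11.390625, coefficient = 1

I ≈ (1.125000/2) × 14.238281 = 8.009033
Exact value: 6.407227
Error: 1.601807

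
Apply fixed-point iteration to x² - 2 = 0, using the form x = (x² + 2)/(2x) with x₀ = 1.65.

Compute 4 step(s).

Equation: x² - 2 = 0
Fixed-point form: x = (x² + 2)/(2x)
x₀ = 1.65

x_1 = g(1.650000) = 1.431061
x_2 = g(1.431061) = 1.414313
x_3 = g(1.414313) = 1.414214
x_4 = g(1.414214) = 1.414214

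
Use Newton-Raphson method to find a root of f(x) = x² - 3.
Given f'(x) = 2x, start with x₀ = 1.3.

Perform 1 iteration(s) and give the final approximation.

f(x) = x² - 3
f'(x) = 2x
x₀ = 1.3

Newton-Raphson formula: x_{n+1} = x_n - f(x_n)/f'(x_n)

Iteration 1:
  f(1.300000) = -1.310000
  f'(1.300000) = 2.600000
  x_1 = 1.300000 - (-1.310000)/2.600000 = 1.803846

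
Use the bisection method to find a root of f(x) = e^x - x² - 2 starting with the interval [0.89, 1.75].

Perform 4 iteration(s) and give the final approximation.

f(x) = e^x - x² - 2
Initial interval: [0.89, 1.75]

Iteration 1:
  c_1 = (0.890000 + 1.750000)/2 = 1.320000
  f(c_1) = f(1.320000) = 0.001021
  f(a) × f(c) < 0, new interval: [0.890000, 1.320000]
Iteration 2:
  c_2 = (0.890000 + 1.320000)/2 = 1.105000
  f(c_2) = f(1.105000) = -0.201801
  f(a) × f(c) ≥ 0, new interval: [1.105000, 1.320000]
Iteration 3:
  c_3 = (1.105000 + 1.320000)/2 = 1.212500
  f(c_3) = f(1.212500) = -0.108277
  f(a) × f(c) ≥ 0, new interval: [1.212500, 1.320000]
Iteration 4:
  c_4 = (1.212500 + 1.320000)/2 = 1.266250
  f(c_4) = f(1.266250) = -0.055865
  f(a) × f(c) ≥ 0, new interval: [1.266250, 1.320000]

After 4 iteration(s), the approximation is c_4 = 1.266250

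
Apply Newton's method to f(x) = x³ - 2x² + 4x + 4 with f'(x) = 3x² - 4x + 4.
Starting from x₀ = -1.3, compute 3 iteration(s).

f(x) = x³ - 2x² + 4x + 4
f'(x) = 3x² - 4x + 4
x₀ = -1.3

Newton-Raphson formula: x_{n+1} = x_n - f(x_n)/f'(x_n)

Iteration 1:
  f(-1.300000) = -6.777000
  f'(-1.300000) = 14.270000
  x_1 = -1.300000 - (-6.777000)/14.270000 = -0.825088
Iteration 2:
  f(-0.825088) = -1.223584
  f'(-0.825088) = 9.342659
  x_2 = -0.825088 - (-1.223584)/9.342659 = -0.694120
Iteration 3:
  f(-0.694120) = -0.074515
  f'(-0.694120) = 8.221889
  x_3 = -0.694120 - (-0.074515)/8.221889 = -0.685057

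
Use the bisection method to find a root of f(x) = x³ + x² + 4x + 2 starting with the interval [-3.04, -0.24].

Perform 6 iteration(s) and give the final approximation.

f(x) = x³ + x² + 4x + 2
Initial interval: [-3.04, -0.24]

Iteration 1:
  c_1 = (-3.040000 + (-0.240000))/2 = -1.640000
  f(c_1) = f(-1.640000) = -6.281344
  f(a) × f(c) ≥ 0, new interval: [-1.640000, -0.240000]
Iteration 2:
  c_2 = (-1.640000 + (-0.240000))/2 = -0.940000
  f(c_2) = f(-0.940000) = -1.706984
  f(a) × f(c) ≥ 0, new interval: [-0.940000, -0.240000]
Iteration 3:
  c_3 = (-0.940000 + (-0.240000))/2 = -0.590000
  f(c_3) = f(-0.590000) = -0.217279
  f(a) × f(c) ≥ 0, new interval: [-0.590000, -0.240000]
Iteration 4:
  c_4 = (-0.590000 + (-0.240000))/2 = -0.415000
  f(c_4) = f(-0.415000) = 0.440752
  f(a) × f(c) < 0, new interval: [-0.590000, -0.415000]
Iteration 5:
  c_5 = (-0.590000 + (-0.415000))/2 = -0.502500
  f(c_5) = f(-0.502500) = 0.115622
  f(a) × f(c) < 0, new interval: [-0.590000, -0.502500]
Iteration 6:
  c_6 = (-0.590000 + (-0.502500))/2 = -0.546250
  f(c_6) = f(-0.546250) = -0.049606
  f(a) × f(c) ≥ 0, new interval: [-0.546250, -0.502500]

After 6 iteration(s), the approximation is c_6 = -0.546250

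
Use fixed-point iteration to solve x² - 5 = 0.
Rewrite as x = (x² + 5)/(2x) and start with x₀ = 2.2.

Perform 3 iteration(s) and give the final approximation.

Equation: x² - 5 = 0
Fixed-point form: x = (x² + 5)/(2x)
x₀ = 2.2

x_1 = g(2.200000) = 2.236364
x_2 = g(2.236364) = 2.236068
x_3 = g(2.236068) = 2.236068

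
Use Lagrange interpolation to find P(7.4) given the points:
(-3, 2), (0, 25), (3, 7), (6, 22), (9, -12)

Lagrange interpolation formula:
P(x) = Σ yᵢ × Lᵢ(x)
where Lᵢ(x) = Π_{j≠i} (x - xⱼ)/(xᵢ - xⱼ)

L_0(7.4) = (7.4 - 0)/(-3 - 0) × (7.4 - 3)/(-3 - 3) × (7.4 - 6)/(-3 - 6) × (7.4 - 9)/(-3 - 9) = -0.037518
L_1(7.4) = (7.4 - (-3))/(0 - (-3)) × (7.4 - 3)/(0 - 3) × (7.4 - 6)/(0 - 6) × (7.4 - 9)/(0 - 9) = 0.210910
L_2(7.4) = (7.4 - (-3))/(3 - (-3)) × (7.4 - 0)/(3 - 0) × (7.4 - 6)/(3 - 6) × (7.4 - 9)/(3 - 9) = -0.532069
L_3(7.4) = (7.4 - (-3))/(6 - (-3)) × (7.4 - 0)/(6 - 0) × (7.4 - 3)/(6 - 3) × (7.4 - 9)/(6 - 9) = 1.114812
L_4(7.4) = (7.4 - (-3))/(9 - (-3)) × (7.4 - 0)/(9 - 0) × (7.4 - 3)/(9 - 3) × (7.4 - 6)/(9 - 6) = 0.243865

P(7.4) = 2×L_0(7.4) + 25×L_1(7.4) + 7×L_2(7.4) + 22×L_3(7.4) + (-12)×L_4(7.4)
P(7.4) = 23.072711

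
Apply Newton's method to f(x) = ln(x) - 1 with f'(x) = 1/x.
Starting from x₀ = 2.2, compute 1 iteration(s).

f(x) = ln(x) - 1
f'(x) = 1/x
x₀ = 2.2

Newton-Raphson formula: x_{n+1} = x_n - f(x_n)/f'(x_n)

Iteration 1:
  f(2.200000) = -0.211543
  f'(2.200000) = 0.454545
  x_1 = 2.200000 - (-0.211543)/0.454545 = 2.665394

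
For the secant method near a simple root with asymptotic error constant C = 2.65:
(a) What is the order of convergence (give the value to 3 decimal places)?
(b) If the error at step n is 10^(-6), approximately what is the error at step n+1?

(a) Secant method has superlinear convergence with order φ = (1+√5)/2 ≈ 1.618.
    This means |e_{n+1}| ≈ C|e_n|^1.618.

(b) With |e_n| = 10^(-6) and C = 2.65:
    |e_{n+1}| ≈ 2.65 × (10^(-6))^1.618 = 2.65 × 10^(-9.71)

(a) ≈ 1.618 (golden ratio); (b) |e_{n+1}| ≈ 5.189e-10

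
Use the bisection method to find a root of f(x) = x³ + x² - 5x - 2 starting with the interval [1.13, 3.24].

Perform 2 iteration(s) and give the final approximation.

f(x) = x³ + x² - 5x - 2
Initial interval: [1.13, 3.24]

Iteration 1:
  c_1 = (1.130000 + 3.240000)/2 = 2.185000
  f(c_1) = f(2.185000) = 2.280907
  f(a) × f(c) < 0, new interval: [1.130000, 2.185000]
Iteration 2:
  c_2 = (1.130000 + 2.185000)/2 = 1.657500
  f(c_2) = f(1.657500) = -2.986534
  f(a) × f(c) ≥ 0, new interval: [1.657500, 2.185000]

After 2 iteration(s), the approximation is c_2 = 1.657500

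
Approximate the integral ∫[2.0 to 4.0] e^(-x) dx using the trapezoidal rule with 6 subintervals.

f(x) = e^(-x)
a = 2.0, b = 4.0, n = 6
h = (b - a)/n = 0.333333

Trapezoidal rule: (h/2)[f(x₀) + 2f(x₁) + 2f(x₂) + ... + f(xₙ)]

x_0 = 2.0000, f(x_0) = 0.135335, coefficient = 1
x_1 = 2.3333, f(x_1) = 0.096972, coefficient = 2
x_2 = 2.6667, f(x_2) = 0.069483, coefficient = 2
x_3 = 3.0000, f(x_3) = 0.049787, coefficient = 2
x_4 = 3.3333, f(x_4) = 0.035674, coefficient = 2
x_5 = 3.6667, f(x_5) = 0.025562, coefficient = 2
x_6 = 4.0000, f(x_6) = 0.018316, coefficient = 1

I ≈ (0.333333/2) × 0.708607 = 0.118101
Exact value: 0.117020
Error: 0.001082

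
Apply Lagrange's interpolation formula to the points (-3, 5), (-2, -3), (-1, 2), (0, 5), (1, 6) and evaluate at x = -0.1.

Lagrange interpolation formula:
P(x) = Σ yᵢ × Lᵢ(x)
where Lᵢ(x) = Π_{j≠i} (x - xⱼ)/(xᵢ - xⱼ)

L_0(-0.1) = (-0.1 - (-2))/(-3 - (-2)) × (-0.1 - (-1))/(-3 - (-1)) × (-0.1 - 0)/(-3 - 0) × (-0.1 - 1)/(-3 - 1) = 0.007838
L_1(-0.1) = (-0.1 - (-3))/(-2 - (-3)) × (-0.1 - (-1))/(-2 - (-1)) × (-0.1 - 0)/(-2 - 0) × (-0.1 - 1)/(-2 - 1) = -0.047850
L_2(-0.1) = (-0.1 - (-3))/(-1 - (-3)) × (-0.1 - (-2))/(-1 - (-2)) × (-0.1 - 0)/(-1 - 0) × (-0.1 - 1)/(-1 - 1) = 0.151525
L_3(-0.1) = (-0.1 - (-3))/(0 - (-3)) × (-0.1 - (-2))/(0 - (-2)) × (-0.1 - (-1))/(0 - (-1)) × (-0.1 - 1)/(0 - 1) = 0.909150
L_4(-0.1) = (-0.1 - (-3))/(1 - (-3)) × (-0.1 - (-2))/(1 - (-2)) × (-0.1 - (-1))/(1 - (-1)) × (-0.1 - 0)/(1 - 0) = -0.020663

P(-0.1) = 5×L_0(-0.1) + (-3)×L_1(-0.1) + 2×L_2(-0.1) + 5×L_3(-0.1) + 6×L_4(-0.1)
P(-0.1) = 4.907563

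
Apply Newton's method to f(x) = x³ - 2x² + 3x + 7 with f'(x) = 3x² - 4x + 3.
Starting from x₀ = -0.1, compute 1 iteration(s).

f(x) = x³ - 2x² + 3x + 7
f'(x) = 3x² - 4x + 3
x₀ = -0.1

Newton-Raphson formula: x_{n+1} = x_n - f(x_n)/f'(x_n)

Iteration 1:
  f(-0.100000) = 6.679000
  f'(-0.100000) = 3.430000
  x_1 = -0.100000 - 6.679000/3.430000 = -2.047230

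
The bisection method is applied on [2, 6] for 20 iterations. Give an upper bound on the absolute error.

Bisection error bound: |error| ≤ (b-a)/2^n
|error| ≤ (6 - 2)/2^20 = 4/2^20
|error| ≤ 0.0000038147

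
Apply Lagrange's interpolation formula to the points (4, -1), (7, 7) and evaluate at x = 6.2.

Lagrange interpolation formula:
P(x) = Σ yᵢ × Lᵢ(x)
where Lᵢ(x) = Π_{j≠i} (x - xⱼ)/(xᵢ - xⱼ)

L_0(6.2) = (6.2 - 7)/(4 - 7) = 0.266667
L_1(6.2) = (6.2 - 4)/(7 - 4) = 0.733333

P(6.2) = (-1)×L_0(6.2) + 7×L_1(6.2)
P(6.2) = 4.866667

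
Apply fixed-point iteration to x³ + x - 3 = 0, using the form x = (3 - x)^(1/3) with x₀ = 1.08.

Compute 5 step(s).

Equation: x³ + x - 3 = 0
Fixed-point form: x = (3 - x)^(1/3)
x₀ = 1.08

x_1 = g(1.080000) = 1.242893
x_2 = g(1.242893) = 1.206700
x_3 = g(1.206700) = 1.214929
x_4 = g(1.214929) = 1.213068
x_5 = g(1.213068) = 1.213489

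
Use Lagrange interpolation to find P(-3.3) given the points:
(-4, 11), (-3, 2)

Lagrange interpolation formula:
P(x) = Σ yᵢ × Lᵢ(x)
where Lᵢ(x) = Π_{j≠i} (x - xⱼ)/(xᵢ - xⱼ)

L_0(-3.3) = (-3.3 - (-3))/(-4 - (-3)) = 0.300000
L_1(-3.3) = (-3.3 - (-4))/(-3 - (-4)) = 0.700000

P(-3.3) = 11×L_0(-3.3) + 2×L_1(-3.3)
P(-3.3) = 4.700000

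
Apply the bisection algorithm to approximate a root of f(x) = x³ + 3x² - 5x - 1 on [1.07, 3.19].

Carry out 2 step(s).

f(x) = x³ + 3x² - 5x - 1
Initial interval: [1.07, 3.19]

Iteration 1:
  c_1 = (1.070000 + 3.190000)/2 = 2.130000
  f(c_1) = f(2.130000) = 11.624297
  f(a) × f(c) < 0, new interval: [1.070000, 2.130000]
Iteration 2:
  c_2 = (1.070000 + 2.130000)/2 = 1.600000
  f(c_2) = f(1.600000) = 2.776000
  f(a) × f(c) < 0, new interval: [1.070000, 1.600000]

After 2 iteration(s), the approximation is c_2 = 1.600000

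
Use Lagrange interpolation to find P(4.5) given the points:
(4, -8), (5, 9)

Lagrange interpolation formula:
P(x) = Σ yᵢ × Lᵢ(x)
where Lᵢ(x) = Π_{j≠i} (x - xⱼ)/(xᵢ - xⱼ)

L_0(4.5) = (4.5 - 5)/(4 - 5) = 0.500000
L_1(4.5) = (4.5 - 4)/(5 - 4) = 0.500000

P(4.5) = (-8)×L_0(4.5) + 9×L_1(4.5)
P(4.5) = 0.500000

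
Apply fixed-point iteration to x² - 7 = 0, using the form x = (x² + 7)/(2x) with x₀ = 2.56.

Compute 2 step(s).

Equation: x² - 7 = 0
Fixed-point form: x = (x² + 7)/(2x)
x₀ = 2.56

x_1 = g(2.560000) = 2.647187
x_2 = g(2.647187) = 2.645752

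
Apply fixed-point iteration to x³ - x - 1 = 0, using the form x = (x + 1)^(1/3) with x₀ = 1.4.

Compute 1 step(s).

Equation: x³ - x - 1 = 0
Fixed-point form: x = (x + 1)^(1/3)
x₀ = 1.4

x_1 = g(1.400000) = 1.338866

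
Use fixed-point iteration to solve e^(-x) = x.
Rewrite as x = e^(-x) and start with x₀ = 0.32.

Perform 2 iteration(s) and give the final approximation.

Equation: e^(-x) = x
Fixed-point form: x = e^(-x)
x₀ = 0.32

x_1 = g(0.320000) = 0.726149
x_2 = g(0.726149) = 0.483768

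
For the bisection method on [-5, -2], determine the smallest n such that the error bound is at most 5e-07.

We need (b-a)/2^n ≤ 5e-07
(-2 - (-5))/2^n ≤ 5e-07
3/2^n ≤ 5e-07
2^n ≥ 6000000
n ≥ log₂(6000000) = 22.52
n ≥ 23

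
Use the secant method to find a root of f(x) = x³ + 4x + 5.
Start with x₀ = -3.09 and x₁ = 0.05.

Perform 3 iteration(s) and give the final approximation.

f(x) = x³ + 4x + 5
x₀ = -3.09, x₁ = 0.05

Secant formula: x_{n+1} = x_n - f(x_n)(x_n - x_{n-1})/(f(x_n) - f(x_{n-1}))

Iteration 1:
  f(-3.090000) = -36.863629
  f(0.050000) = 5.200125
  x_2 = 0.050000 - 5.200125×(0.050000 - (-3.090000))/(5.200125 - (-36.863629))
       = -0.338182
Iteration 2:
  f(0.050000) = 5.200125
  f(-0.338182) = 3.608595
  x_3 = -0.338182 - 3.608595×(-0.338182 - 0.050000)/(3.608595 - 5.200125)
       = -1.218336
Iteration 3:
  f(-0.338182) = 3.608595
  f(-1.218336) = -1.681773
  x_4 = -1.218336 - (-1.681773)×(-1.218336 - (-0.338182))/(-1.681773 - 3.608595)
       = -0.938541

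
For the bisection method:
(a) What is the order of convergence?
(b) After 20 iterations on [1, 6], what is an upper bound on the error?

(a) Bisection has linear (order 1) convergence; the error is halved each step.

(b) Error bound = (b-a)/2^n = (6 - 1)/2^{20}
    = 5/2^{20}

(a) 1 (linear); (b) error ≤ 4.77e-06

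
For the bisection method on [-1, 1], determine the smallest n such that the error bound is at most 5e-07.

We need (b-a)/2^n ≤ 5e-07
(1 - (-1))/2^n ≤ 5e-07
2/2^n ≤ 5e-07
2^n ≥ 4000000
n ≥ log₂(4000000) = 21.93
n ≥ 22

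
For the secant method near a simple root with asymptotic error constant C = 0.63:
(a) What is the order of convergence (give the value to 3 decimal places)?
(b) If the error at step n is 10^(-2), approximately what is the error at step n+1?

(a) Secant method has superlinear convergence with order φ = (1+√5)/2 ≈ 1.618.
    This means |e_{n+1}| ≈ C|e_n|^1.618.

(b) With |e_n| = 10^(-2) and C = 0.63:
    |e_{n+1}| ≈ 0.63 × (10^(-2))^1.618 = 0.63 × 10^(-3.24)

(a) ≈ 1.618 (golden ratio); (b) |e_{n+1}| ≈ 3.658e-04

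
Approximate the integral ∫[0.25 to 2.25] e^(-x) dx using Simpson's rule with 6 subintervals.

f(x) = e^(-x)
a = 0.25, b = 2.25, n = 6
h = (b - a)/n = 0.333333

Simpson's rule: (h/3)[f(x₀) + 4f(x₁) + 2f(x₂) + ... + f(xₙ)]

x_0 = 0.2500, f(x_0) = 0.778801, coefficient = 1
x_1 = 0.5833, f(x_1) = 0.558035, coefficient = 4
x_2 = 0.9167, f(x_2) = 0.399850, coefficient = 2
x_3 = 1.2500, f(x_3) = 0.286505, coefficient = 4
x_4 = 1.5833, f(x_4) = 0.205290, coefficient = 2
x_5 = 1.9167, f(x_5) = 0.147096, coefficient = 4
x_6 = 2.2500, f(x_6) = 0.105399, coefficient = 1

I ≈ (0.333333/3) × 6.061024 = 0.673447
Exact value: 0.673402
Error: 0.000046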